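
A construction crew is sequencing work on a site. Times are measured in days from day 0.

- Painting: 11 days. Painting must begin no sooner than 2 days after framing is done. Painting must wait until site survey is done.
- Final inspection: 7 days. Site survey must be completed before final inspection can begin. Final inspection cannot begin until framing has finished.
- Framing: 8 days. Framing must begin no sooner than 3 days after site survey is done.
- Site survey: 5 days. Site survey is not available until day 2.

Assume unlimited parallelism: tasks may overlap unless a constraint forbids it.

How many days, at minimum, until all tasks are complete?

After its own release at day 2, site survey can start at day 2 and finishes at day 7.
Framing waits on site survey (finishes day 7, plus 3-day gap → day 10), so it starts at day 10 and finishes at 10 + 8 = day 18.
Final inspection needs all of site survey (finishes day 7); framing (finishes day 18). That puts its earliest start at day 18; it finishes at 18 + 7 = day 25.
Painting needs all of framing (finishes day 18, plus 2-day gap → day 20); site survey (finishes day 7). That puts its earliest start at day 20; it finishes at 20 + 11 = day 31.
All tasks are finished once the last one completes. Finish times: Site survey at 7, Framing at 18, Painting at 31, Final inspection at 25. The latest is day 31.

31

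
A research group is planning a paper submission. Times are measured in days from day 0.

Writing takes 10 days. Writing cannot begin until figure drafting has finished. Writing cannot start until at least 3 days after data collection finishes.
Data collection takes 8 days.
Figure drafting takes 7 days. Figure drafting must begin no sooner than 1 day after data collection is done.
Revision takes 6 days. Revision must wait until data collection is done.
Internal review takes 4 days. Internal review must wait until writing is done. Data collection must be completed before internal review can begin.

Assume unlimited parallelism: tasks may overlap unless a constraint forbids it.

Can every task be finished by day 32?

Yes

Data collection can start immediately at day 0; it finishes at day 8.
Revision cannot begin until data collection (finishes day 8). It runs from day 8 to 8 + 6 = day 14.
Figure drafting waits on data collection (finishes day 8, plus 1-day gap → day 9), so it starts at day 9 and finishes at 9 + 7 = day 16.
Writing needs all of figure drafting (finishes day 16); data collection (finishes day 8, plus 3-day gap → day 11). That puts its earliest start at day 16; it finishes at 16 + 10 = day 26.
For internal review: writing (finishes day 26); data collection (finishes day 8). Taking the maximum gives a start of day 26, and it finishes at 26 + 4 = day 30.
Every task is finished by day 30, which is no later than the deadline of 32, so the schedule is feasible.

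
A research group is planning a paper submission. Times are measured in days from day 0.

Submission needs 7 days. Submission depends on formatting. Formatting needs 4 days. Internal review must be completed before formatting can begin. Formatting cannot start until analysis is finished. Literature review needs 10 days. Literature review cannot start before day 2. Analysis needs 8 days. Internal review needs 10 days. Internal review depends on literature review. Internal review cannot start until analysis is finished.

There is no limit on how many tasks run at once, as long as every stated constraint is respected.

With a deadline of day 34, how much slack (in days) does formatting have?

Analysis can start immediately at day 0; it finishes at day 8.
Literature review cannot begin until its own release at day 2. It runs from day 2 to 2 + 10 = day 12.
Internal review cannot start until literature review (finishes day 12); analysis (finishes day 8). The controlling bound is day 12, so internal review finishes at 12 + 10 = day 22.
Formatting needs all of internal review (finishes day 22); analysis (finishes day 8). That puts its earliest start at day 22; it finishes at 22 + 4 = day 26.

Working backward from the deadline:
To finish by day 34, submission (duration 7) must start no later than day 27.
Formatting has to be done before submission (must start by day 27). That means finishing by day 27, i.e. starting by 27 − 4 = day 23.
So formatting can start as early as day 22 and as late as day 23, giving 23 − 22 = 1 day of slack.

1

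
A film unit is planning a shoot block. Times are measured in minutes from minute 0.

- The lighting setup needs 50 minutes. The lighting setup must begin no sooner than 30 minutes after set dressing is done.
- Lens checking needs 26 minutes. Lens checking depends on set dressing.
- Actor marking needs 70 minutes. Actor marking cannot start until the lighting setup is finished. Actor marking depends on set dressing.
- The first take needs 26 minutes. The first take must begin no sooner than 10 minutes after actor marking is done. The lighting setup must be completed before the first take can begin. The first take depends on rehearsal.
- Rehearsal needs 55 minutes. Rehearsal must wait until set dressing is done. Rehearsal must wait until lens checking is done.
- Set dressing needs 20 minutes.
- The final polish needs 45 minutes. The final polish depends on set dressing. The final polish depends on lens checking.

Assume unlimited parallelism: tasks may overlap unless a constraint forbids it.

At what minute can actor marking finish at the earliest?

170

Nothing blocks set dressing, so it runs from minute 0 to minute 20.
After set dressing (finishes minute 20, plus 30-minute gap → minute 50), the lighting setup can start at minute 50 and finishes at minute 100.
For actor marking: the lighting setup (finishes minute 100); set dressing (finishes minute 20). Taking the maximum gives a start of minute 100, and it finishes at 100 + 70 = minute 170.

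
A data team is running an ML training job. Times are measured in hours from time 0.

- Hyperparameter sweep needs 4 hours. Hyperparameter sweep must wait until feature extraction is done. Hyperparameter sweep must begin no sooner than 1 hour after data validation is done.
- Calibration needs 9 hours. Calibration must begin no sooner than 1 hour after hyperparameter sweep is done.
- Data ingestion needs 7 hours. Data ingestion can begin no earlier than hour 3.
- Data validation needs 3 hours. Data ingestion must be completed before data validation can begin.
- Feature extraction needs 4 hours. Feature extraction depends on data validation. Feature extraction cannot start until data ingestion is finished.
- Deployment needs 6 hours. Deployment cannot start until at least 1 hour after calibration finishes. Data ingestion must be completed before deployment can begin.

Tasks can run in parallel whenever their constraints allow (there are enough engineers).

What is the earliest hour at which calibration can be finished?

31

Data ingestion cannot begin until its own release at hour 3. It runs from hour 3 to 3 + 7 = hour 10.
Data validation waits on data ingestion (finishes hour 10), so it starts at hour 10 and finishes at 10 + 3 = hour 13.
For feature extraction: data validation (finishes hour 13); data ingestion (finishes hour 10). Taking the maximum gives a start of hour 13, and it finishes at 13 + 4 = hour 17.
Hyperparameter sweep cannot start until feature extraction (finishes hour 17); data validation (finishes hour 13, plus 1-hour gap → hour 14). The controlling bound is hour 17, so hyperparameter sweep finishes at 17 + 4 = hour 21.
Calibration waits on hyperparameter sweep (finishes hour 21, plus 1-hour gap → hour 22), so it starts at hour 22 and finishes at 22 + 9 = hour 31.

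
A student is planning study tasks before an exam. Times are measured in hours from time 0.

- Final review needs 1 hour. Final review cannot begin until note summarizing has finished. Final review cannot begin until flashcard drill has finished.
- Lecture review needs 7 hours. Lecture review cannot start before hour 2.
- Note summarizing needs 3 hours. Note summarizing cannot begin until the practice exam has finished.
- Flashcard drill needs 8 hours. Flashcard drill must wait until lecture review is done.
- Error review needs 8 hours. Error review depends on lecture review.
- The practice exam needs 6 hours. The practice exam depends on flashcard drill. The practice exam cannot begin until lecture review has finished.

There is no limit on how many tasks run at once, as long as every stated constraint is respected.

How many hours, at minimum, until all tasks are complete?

Lecture review waits on its own release at hour 2, so it starts at hour 2 and finishes at 2 + 7 = hour 9.
Error review cannot begin until lecture review (finishes hour 9). It runs from hour 9 to 9 + 8 = hour 17.
Flashcard drill waits on lecture review (finishes hour 9), so it starts at hour 9 and finishes at 9 + 8 = hour 17.
The practice exam cannot start until flashcard drill (finishes hour 17); lecture review (finishes hour 9). The controlling bound is hour 17, so the practice exam finishes at 17 + 6 = hour 23.
Note summarizing cannot begin until the practice exam (finishes hour 23). It runs from hour 23 to 23 + 3 = hour 26.
For final review: note summarizing (finishes hour 26); flashcard drill (finishes hour 17). Taking the maximum gives a start of hour 26, and it finishes at 26 + 1 = hour 27.
All tasks are finished once the last one completes. Finish times: Lecture review at 9, Flashcard drill at 17, The practice exam at 23, Error review at 17, Note summarizing at 26, Final review at 27. The latest is hour 27.

27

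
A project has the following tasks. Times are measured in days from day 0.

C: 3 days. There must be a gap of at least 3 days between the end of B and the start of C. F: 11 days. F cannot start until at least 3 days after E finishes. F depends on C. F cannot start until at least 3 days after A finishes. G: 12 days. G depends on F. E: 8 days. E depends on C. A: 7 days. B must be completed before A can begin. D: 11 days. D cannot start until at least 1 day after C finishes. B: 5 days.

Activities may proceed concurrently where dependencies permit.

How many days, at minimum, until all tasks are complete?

B has no prerequisites, so it starts at day 0 and finishes at day 5.
After B (finishes day 5, plus 3-day gap → day 8), C can start at day 8 and finishes at day 11.
After C (finishes day 11), E can start at day 11 and finishes at day 19.
After C (finishes day 11, plus 1-day gap → day 12), D can start at day 12 and finishes at day 23.
A cannot begin until B (finishes day 5). It runs from day 5 to 5 + 7 = day 12.
F needs all of E (finishes day 19, plus 3-day gap → day 22); C (finishes day 11); A (finishes day 12, plus 3-day gap → day 15). That puts its earliest start at day 22; it finishes at 22 + 11 = day 33.
G waits on F (finishes day 33), so it starts at day 33 and finishes at 33 + 12 = day 45.
All tasks are finished once the last one completes. Finish times: A at 12, B at 5, C at 11, D at 23, E at 19, F at 33, G at 45. The latest is day 45.

45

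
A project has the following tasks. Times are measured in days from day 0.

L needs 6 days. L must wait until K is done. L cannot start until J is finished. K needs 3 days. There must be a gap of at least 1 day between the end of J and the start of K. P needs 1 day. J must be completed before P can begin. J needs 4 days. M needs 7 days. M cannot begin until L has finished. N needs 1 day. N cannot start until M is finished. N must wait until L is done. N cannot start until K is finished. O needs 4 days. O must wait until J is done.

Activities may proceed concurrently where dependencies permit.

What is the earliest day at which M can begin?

Nothing blocks J, so it runs from day 0 to day 4.
K cannot begin until J (finishes day 4, plus 1-day gap → day 5). It runs from day 5 to 5 + 3 = day 8.
L needs all of K (finishes day 8); J (finishes day 4). That puts its earliest start at day 8; it finishes at 8 + 6 = day 14.
M waits on L (finishes day 14), so the earliest it can start is day 14.

14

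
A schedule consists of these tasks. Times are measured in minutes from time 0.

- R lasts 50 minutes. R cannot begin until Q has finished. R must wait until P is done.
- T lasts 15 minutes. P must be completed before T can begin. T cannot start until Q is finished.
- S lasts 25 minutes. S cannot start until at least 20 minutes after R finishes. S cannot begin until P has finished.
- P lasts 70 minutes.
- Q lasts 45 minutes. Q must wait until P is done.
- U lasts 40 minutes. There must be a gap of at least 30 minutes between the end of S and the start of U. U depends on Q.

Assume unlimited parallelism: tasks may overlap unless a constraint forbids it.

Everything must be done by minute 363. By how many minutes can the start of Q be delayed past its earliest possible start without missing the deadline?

83

P has no prerequisites, so it starts at minute 0 and finishes at minute 70.
After P (finishes minute 70), Q can start at minute 70 and finishes at minute 115.

Working backward from the deadline:
Nothing follows U; the deadline of minute 363 is its only limit. It must start by 363 − 40 = minute 323.
S feeds into U (must start by minute 323, minus 30-minute gap → minute 293); so S must finish by minute 293 and therefore start by minute 268.
R must finish before S (must start by minute 268, minus 20-minute gap → minute 248). With a 50-minute duration, R must start by 248 − 50 = minute 198.
T has no dependents, so it just needs to finish by minute 363. Starting by 363 − 15 = minute 348 achieves that.
For Q: R (must start by minute 198); T (must start by minute 348); U (must start by minute 323). The most restrictive is minute 198; with a 45-minute duration, Q must start by minute 153.
So Q can start as early as minute 70 and as late as minute 153, giving 153 − 70 = 83 minutes of slack.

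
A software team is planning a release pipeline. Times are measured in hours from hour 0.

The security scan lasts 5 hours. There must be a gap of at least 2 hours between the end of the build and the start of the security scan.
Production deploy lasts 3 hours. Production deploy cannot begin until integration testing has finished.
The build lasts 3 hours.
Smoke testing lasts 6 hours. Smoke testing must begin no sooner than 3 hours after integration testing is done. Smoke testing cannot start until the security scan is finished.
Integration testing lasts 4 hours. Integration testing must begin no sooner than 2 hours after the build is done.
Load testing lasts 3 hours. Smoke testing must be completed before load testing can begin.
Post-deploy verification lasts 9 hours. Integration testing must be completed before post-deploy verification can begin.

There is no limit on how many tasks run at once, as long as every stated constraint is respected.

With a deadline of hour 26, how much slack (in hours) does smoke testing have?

5

The build has no prerequisites, so it starts at hour 0 and finishes at hour 3.
The security scan waits on the build (finishes hour 3, plus 2-hour gap → hour 5), so it starts at hour 5 and finishes at 5 + 5 = hour 10.
Integration testing waits on the build (finishes hour 3, plus 2-hour gap → hour 5), so it starts at hour 5 and finishes at 5 + 4 = hour 9.
For smoke testing: integration testing (finishes hour 9, plus 3-hour gap → hour 12); the security scan (finishes hour 10). Taking the maximum gives a start of hour 12, and it finishes at 12 + 6 = hour 18.

Working backward from the deadline:
Load testing must finish by hour 26; it takes 3 hours, so it must start by 26 − 3 = hour 23.
Smoke testing must finish before load testing (must start by hour 23). With a 6-hour duration, smoke testing must start by 23 − 6 = hour 17.
So smoke testing can start as early as hour 12 and as late as hour 17, giving 17 − 12 = 5 hours of slack.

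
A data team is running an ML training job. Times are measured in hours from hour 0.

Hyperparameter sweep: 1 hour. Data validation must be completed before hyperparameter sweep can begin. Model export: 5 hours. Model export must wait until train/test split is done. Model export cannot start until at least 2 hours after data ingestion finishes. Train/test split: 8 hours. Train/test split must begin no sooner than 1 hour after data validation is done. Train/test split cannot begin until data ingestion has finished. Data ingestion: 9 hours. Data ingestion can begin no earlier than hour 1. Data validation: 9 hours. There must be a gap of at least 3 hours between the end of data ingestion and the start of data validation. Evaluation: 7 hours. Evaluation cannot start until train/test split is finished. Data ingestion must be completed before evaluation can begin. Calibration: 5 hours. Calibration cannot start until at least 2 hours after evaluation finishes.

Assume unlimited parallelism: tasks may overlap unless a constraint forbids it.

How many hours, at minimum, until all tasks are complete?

Data ingestion cannot begin until its own release at hour 1. It runs from hour 1 to 1 + 9 = hour 10.
Data validation cannot begin until data ingestion (finishes hour 10, plus 3-hour gap → hour 13). It runs from hour 13 to 13 + 9 = hour 22.
After data validation (finishes hour 22), hyperparameter sweep can start at hour 22 and finishes at hour 23.
Train/test split has to wait for data validation (finishes hour 22, plus 1-hour gap → hour 23); data ingestion (finishes hour 10). The latest of these is hour 23, so train/test split runs hour 23 to 23 + 8 = hour 31.
Model export cannot start until train/test split (finishes hour 31); data ingestion (finishes hour 10, plus 2-hour gap → hour 12). The controlling bound is hour 31, so model export finishes at 31 + 5 = hour 36.
Evaluation has to wait for train/test split (finishes hour 31); data ingestion (finishes hour 10). The latest of these is hour 31, so evaluation runs hour 31 to 31 + 7 = hour 38.
After evaluation (finishes hour 38, plus 2-hour gap → hour 40), calibration can start at hour 40 and finishes at hour 45.
All tasks are finished once the last one completes. Finish times: Data ingestion at 10, Data validation at 22, Train/test split at 31, Hyperparameter sweep at 23, Evaluation at 38, Calibration at 45, Model export at 36. The latest is hour 45.

45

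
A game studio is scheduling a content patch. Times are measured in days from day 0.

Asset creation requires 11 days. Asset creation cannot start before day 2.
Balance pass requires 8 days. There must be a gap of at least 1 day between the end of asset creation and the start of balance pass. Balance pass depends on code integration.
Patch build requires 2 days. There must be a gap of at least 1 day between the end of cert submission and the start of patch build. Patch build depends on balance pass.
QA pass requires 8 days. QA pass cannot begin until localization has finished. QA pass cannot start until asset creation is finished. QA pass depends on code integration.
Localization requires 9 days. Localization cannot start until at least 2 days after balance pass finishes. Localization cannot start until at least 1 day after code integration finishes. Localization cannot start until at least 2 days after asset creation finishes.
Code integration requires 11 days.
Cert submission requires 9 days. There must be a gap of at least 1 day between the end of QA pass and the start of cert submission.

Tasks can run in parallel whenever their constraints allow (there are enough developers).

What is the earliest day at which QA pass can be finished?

41

Code integration can start immediately at day 0; it finishes at day 11.
Asset creation waits on its own release at day 2, so it starts at day 2 and finishes at 2 + 11 = day 13.
Balance pass cannot start until asset creation (finishes day 13, plus 1-day gap → day 14); code integration (finishes day 11). The controlling bound is day 14, so balance pass finishes at 14 + 8 = day 22.
Localization needs all of balance pass (finishes day 22, plus 2-day gap → day 24); code integration (finishes day 11, plus 1-day gap → day 12); asset creation (finishes day 13, plus 2-day gap → day 15). That puts its earliest start at day 24; it finishes at 24 + 9 = day 33.
QA pass cannot start until localization (finishes day 33); asset creation (finishes day 13); code integration (finishes day 11). The controlling bound is day 33, so QA pass finishes at 33 + 8 = day 41.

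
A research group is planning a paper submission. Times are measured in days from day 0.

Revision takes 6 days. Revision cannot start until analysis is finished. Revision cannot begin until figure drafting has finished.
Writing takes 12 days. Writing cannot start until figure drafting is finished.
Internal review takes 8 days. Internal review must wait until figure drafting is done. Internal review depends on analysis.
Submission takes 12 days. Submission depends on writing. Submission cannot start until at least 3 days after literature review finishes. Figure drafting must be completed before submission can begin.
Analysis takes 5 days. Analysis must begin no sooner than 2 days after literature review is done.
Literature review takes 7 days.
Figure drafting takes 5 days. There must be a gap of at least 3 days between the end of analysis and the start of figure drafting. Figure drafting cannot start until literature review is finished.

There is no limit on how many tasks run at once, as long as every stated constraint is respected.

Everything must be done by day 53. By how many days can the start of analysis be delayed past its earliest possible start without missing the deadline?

7

Nothing blocks literature review, so it runs from day 0 to day 7.
Analysis waits on literature review (finishes day 7, plus 2-day gap → day 9), so it starts at day 9 and finishes at 9 + 5 = day 14.

Working backward from the deadline:
Nothing follows submission; the deadline of day 53 is its only limit. It must start by 53 − 12 = day 41.
Writing must finish before submission (must start by day 41). With a 12-day duration, writing must start by 41 − 12 = day 29.
Nothing follows internal review; the deadline of day 53 is its only limit. It must start by 53 − 8 = day 45.
To finish by day 53, revision (duration 6) must start no later than day 47.
For figure drafting: writing (must start by day 29); internal review (must start by day 45); revision (must start by day 47); submission (must start by day 41). The most restrictive is day 29; with a 5-day duration, figure drafting must start by day 24.
Analysis feeds figure drafting (must start by day 24, minus 3-day gap → day 21); internal review (must start by day 45); revision (must start by day 47). Taking the minimum, analysis must finish by day 21 and start by 21 − 5 = day 16.
So analysis can start as early as day 9 and as late as day 16, giving 16 − 9 = 7 days of slack.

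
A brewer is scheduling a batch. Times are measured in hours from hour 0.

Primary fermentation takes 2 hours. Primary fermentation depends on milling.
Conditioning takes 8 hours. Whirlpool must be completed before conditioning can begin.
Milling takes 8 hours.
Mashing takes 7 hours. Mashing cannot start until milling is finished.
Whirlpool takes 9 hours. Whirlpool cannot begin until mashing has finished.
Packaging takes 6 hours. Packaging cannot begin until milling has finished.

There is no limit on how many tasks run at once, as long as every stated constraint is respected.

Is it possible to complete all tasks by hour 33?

Milling has no prerequisites, so it starts at hour 0 and finishes at hour 8.
Packaging waits on milling (finishes hour 8), so it starts at hour 8 and finishes at 8 + 6 = hour 14.
Primary fermentation waits on milling (finishes hour 8), so it starts at hour 8 and finishes at 8 + 2 = hour 10.
Mashing waits on milling (finishes hour 8), so it starts at hour 8 and finishes at 8 + 7 = hour 15.
Whirlpool cannot begin until mashing (finishes hour 15). It runs from hour 15 to 15 + 9 = hour 24.
Conditioning waits on whirlpool (finishes hour 24), so it starts at hour 24 and finishes at 24 + 8 = hour 32.
Every task is finished by hour 32, which is no later than the deadline of 33, so the schedule is feasible.

Yes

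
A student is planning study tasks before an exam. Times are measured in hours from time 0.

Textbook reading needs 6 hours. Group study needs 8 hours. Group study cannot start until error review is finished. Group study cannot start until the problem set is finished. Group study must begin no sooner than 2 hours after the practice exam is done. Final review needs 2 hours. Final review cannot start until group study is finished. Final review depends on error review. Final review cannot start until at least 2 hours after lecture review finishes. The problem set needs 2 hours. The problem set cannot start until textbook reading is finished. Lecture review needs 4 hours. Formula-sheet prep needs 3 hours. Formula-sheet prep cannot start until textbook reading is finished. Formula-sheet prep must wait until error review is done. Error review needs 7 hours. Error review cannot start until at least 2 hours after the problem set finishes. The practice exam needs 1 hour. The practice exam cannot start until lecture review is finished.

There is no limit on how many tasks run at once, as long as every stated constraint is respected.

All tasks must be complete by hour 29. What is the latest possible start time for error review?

To finish by hour 29, final review (duration 2) must start no later than hour 27.
Since final review (must start by hour 27) depends on it, group study must finish by hour 27. Backing off its 8-hour duration gives a latest start of hour 19.
To finish by hour 29, formula-sheet prep (duration 3) must start no later than hour 26.
Error review feeds group study (must start by hour 19); formula-sheet prep (must start by hour 26); final review (must start by hour 27). Taking the minimum, error review must finish by hour 19 and start by 19 − 7 = hour 12.

12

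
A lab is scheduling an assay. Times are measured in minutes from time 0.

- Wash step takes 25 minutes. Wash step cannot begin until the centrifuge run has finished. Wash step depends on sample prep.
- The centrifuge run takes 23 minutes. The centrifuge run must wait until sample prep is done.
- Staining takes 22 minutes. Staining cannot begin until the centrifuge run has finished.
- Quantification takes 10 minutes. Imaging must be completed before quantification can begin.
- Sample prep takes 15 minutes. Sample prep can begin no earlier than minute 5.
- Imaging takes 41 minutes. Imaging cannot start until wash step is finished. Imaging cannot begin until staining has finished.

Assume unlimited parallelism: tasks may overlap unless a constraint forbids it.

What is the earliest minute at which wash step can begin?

Sample prep waits on its own release at minute 5, so it starts at minute 5 and finishes at 5 + 15 = minute 20.
The centrifuge run cannot begin until sample prep (finishes minute 20). It runs from minute 20 to 20 + 23 = minute 43.
Wash step waits on the centrifuge run (finishes minute 43); sample prep (finishes minute 20). The latest of these is minute 43, which is the earliest wash step can start.

43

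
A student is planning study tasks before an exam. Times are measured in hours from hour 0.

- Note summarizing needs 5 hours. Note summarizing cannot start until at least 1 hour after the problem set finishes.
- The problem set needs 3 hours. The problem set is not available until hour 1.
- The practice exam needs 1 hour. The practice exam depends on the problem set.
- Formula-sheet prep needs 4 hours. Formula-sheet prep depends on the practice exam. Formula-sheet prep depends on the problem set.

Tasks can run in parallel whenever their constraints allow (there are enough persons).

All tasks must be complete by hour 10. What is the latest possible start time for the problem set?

1

Formula-sheet prep has no dependents, so it just needs to finish by hour 10. Starting by 10 − 4 = hour 6 achieves that.
The practice exam has to be done before formula-sheet prep (must start by hour 6). That means finishing by hour 6, i.e. starting by 6 − 1 = hour 5.
To finish by hour 10, note summarizing (duration 5) must start no later than hour 5.
The problem set feeds the practice exam (must start by hour 5); note summarizing (must start by hour 5, minus 1-hour gap → hour 4); formula-sheet prep (must start by hour 6). Taking the minimum, the problem set must finish by hour 4 and start by 4 − 3 = hour 1.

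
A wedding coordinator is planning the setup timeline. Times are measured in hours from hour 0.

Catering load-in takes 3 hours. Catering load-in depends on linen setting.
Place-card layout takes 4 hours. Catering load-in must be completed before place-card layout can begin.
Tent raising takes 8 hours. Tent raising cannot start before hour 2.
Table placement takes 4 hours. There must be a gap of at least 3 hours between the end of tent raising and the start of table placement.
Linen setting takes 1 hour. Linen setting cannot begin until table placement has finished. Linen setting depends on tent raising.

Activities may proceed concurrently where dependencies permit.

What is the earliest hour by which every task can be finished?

25

Tent raising waits on its own release at hour 2, so it starts at hour 2 and finishes at 2 + 8 = hour 10.
After tent raising (finishes hour 10, plus 3-hour gap → hour 13), table placement can start at hour 13 and finishes at hour 17.
Linen setting needs all of table placement (finishes hour 17); tent raising (finishes hour 10). That puts its earliest start at hour 17; it finishes at 17 + 1 = hour 18.
After linen setting (finishes hour 18), catering load-in can start at hour 18 and finishes at hour 21.
Place-card layout waits on catering load-in (finishes hour 21), so it starts at hour 21 and finishes at 21 + 4 = hour 25.
All tasks are finished once the last one completes. Finish times: Tent raising at 10, Table placement at 17, Linen setting at 18, Catering load-in at 21, Place-card layout at 25. The latest is hour 25.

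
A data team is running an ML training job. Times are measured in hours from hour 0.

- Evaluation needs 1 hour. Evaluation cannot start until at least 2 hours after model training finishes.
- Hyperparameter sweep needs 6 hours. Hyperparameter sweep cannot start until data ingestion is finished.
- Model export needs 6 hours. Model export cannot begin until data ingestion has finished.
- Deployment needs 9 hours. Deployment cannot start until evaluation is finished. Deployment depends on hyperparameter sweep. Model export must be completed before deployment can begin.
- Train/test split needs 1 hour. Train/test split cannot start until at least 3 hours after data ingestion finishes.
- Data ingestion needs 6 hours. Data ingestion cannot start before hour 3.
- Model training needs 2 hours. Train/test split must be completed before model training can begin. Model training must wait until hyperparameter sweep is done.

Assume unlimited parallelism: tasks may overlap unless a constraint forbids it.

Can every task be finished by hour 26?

Data ingestion cannot begin until its own release at hour 3. It runs from hour 3 to 3 + 6 = hour 9.
Model export cannot begin until data ingestion (finishes hour 9). It runs from hour 9 to 9 + 6 = hour 15.
Hyperparameter sweep cannot begin until data ingestion (finishes hour 9). It runs from hour 9 to 9 + 6 = hour 15.
Train/test split cannot begin until data ingestion (finishes hour 9, plus 3-hour gap → hour 12). It runs from hour 12 to 12 + 1 = hour 13.
Model training cannot start until train/test split (finishes hour 13); hyperparameter sweep (finishes hour 15). The controlling bound is hour 15, so model training finishes at 15 + 2 = hour 17.
Evaluation waits on model training (finishes hour 17, plus 2-hour gap → hour 19), so it starts at hour 19 and finishes at 19 + 1 = hour 20.
For deployment: evaluation (finishes hour 20); hyperparameter sweep (finishes hour 15); model export (finishes hour 15). Taking the maximum gives a start of hour 20, and it finishes at 20 + 9 = hour 29.
The earliest everything can be done is hour 29, which is after the deadline of 26, so it is not possible.

No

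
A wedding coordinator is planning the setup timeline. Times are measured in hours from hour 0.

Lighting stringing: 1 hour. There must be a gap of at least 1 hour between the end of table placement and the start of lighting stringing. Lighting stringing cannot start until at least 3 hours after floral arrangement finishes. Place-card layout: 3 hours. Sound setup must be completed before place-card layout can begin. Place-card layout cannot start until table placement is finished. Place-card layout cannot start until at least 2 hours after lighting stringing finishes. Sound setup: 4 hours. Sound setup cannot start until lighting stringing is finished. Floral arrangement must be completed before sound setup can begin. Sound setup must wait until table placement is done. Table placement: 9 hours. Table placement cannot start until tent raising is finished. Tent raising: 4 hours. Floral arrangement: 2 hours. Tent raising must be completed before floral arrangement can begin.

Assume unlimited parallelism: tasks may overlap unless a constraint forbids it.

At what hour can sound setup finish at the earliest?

Nothing blocks tent raising, so it runs from hour 0 to hour 4.
Floral arrangement cannot begin until tent raising (finishes hour 4). It runs from hour 4 to 4 + 2 = hour 6.
Table placement waits on tent raising (finishes hour 4), so it starts at hour 4 and finishes at 4 + 9 = hour 13.
Lighting stringing needs all of table placement (finishes hour 13, plus 1-hour gap → hour 14); floral arrangement (finishes hour 6, plus 3-hour gap → hour 9). That puts its earliest start at hour 14; it finishes at 14 + 1 = hour 15.
Sound setup cannot start until lighting stringing (finishes hour 15); floral arrangement (finishes hour 6); table placement (finishes hour 13). The controlling bound is hour 15, so sound setup finishes at 15 + 4 = hour 19.

19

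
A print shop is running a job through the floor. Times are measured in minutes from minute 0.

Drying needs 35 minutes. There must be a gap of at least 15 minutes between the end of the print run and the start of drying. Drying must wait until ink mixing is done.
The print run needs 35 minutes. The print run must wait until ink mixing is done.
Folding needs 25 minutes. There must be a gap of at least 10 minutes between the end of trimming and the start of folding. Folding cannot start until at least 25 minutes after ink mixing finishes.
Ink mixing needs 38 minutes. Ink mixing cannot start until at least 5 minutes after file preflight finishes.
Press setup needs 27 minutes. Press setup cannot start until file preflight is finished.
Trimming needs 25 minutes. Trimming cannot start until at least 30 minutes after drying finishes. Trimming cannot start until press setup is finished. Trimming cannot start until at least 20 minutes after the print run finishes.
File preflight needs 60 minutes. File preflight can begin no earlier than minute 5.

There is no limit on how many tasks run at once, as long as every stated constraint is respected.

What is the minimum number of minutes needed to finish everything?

File preflight waits on its own release at minute 5, so it starts at minute 5 and finishes at 5 + 60 = minute 65.
Press setup waits on file preflight (finishes minute 65), so it starts at minute 65 and finishes at 65 + 27 = minute 92.
Ink mixing waits on file preflight (finishes minute 65, plus 5-minute gap → minute 70), so it starts at minute 70 and finishes at 70 + 38 = minute 108.
The print run cannot begin until ink mixing (finishes minute 108). It runs from minute 108 to 108 + 35 = minute 143.
Drying has to wait for the print run (finishes minute 143, plus 15-minute gap → minute 158); ink mixing (finishes minute 108). The latest of these is minute 158, so drying runs minute 158 to 158 + 35 = minute 193.
Trimming has to wait for drying (finishes minute 193, plus 30-minute gap → minute 223); press setup (finishes minute 92); the print run (finishes minute 143, plus 20-minute gap → minute 163). The latest of these is minute 223, so trimming runs minute 223 to 223 + 25 = minute 248.
Folding cannot start until trimming (finishes minute 248, plus 10-minute gap → minute 258); ink mixing (finishes minute 108, plus 25-minute gap → minute 133). The controlling bound is minute 258, so folding finishes at 258 + 25 = minute 283.
All tasks are finished once the last one completes. Finish times: File preflight at 65, Ink mixing at 108, Press setup at 92, The print run at 143, Drying at 193, Trimming at 248, Folding at 283. The latest is minute 283.

283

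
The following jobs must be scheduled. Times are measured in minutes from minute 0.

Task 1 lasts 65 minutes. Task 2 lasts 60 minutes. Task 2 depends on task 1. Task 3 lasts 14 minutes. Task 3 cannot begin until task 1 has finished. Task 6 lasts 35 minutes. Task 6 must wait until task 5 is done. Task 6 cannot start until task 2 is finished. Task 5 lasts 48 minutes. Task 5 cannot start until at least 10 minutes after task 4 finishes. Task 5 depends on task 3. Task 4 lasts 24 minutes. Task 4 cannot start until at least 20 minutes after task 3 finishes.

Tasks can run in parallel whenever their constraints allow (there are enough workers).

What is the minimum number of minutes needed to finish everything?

Task 1 has no prerequisites, so it starts at minute 0 and finishes at minute 65.
Task 3 waits on task 1 (finishes minute 65), so it starts at minute 65 and finishes at 65 + 14 = minute 79.
Task 4 waits on task 3 (finishes minute 79, plus 20-minute gap → minute 99), so it starts at minute 99 and finishes at 99 + 24 = minute 123.
Task 5 cannot start until task 4 (finishes minute 123, plus 10-minute gap → minute 133); task 3 (finishes minute 79). The controlling bound is minute 133, so task 5 finishes at 133 + 48 = minute 181.
Task 2 waits on task 1 (finishes minute 65), so it starts at minute 65 and finishes at 65 + 60 = minute 125.
For task 6: task 5 (finishes minute 181); task 2 (finishes minute 125). Taking the maximum gives a start of minute 181, and it finishes at 181 + 35 = minute 216.
All tasks are finished once the last one completes. Finish times: Task 1 at 65, Task 2 at 125, Task 3 at 79, Task 4 at 123, Task 5 at 181, Task 6 at 216. The latest is minute 216.

216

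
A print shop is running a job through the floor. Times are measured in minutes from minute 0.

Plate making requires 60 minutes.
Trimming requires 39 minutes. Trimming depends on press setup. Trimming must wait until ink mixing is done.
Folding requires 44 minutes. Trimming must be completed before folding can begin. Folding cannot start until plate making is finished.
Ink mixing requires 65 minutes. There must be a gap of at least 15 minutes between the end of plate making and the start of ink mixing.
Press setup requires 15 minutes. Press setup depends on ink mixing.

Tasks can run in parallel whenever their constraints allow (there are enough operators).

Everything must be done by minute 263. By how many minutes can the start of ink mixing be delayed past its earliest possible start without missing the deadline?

25

Plate making can start immediately at minute 0; it finishes at minute 60.
After plate making (finishes minute 60, plus 15-minute gap → minute 75), ink mixing can start at minute 75 and finishes at minute 140.

Working backward from the deadline:
Folding must finish by minute 263; it takes 44 minutes, so it must start by 263 − 44 = minute 219.
Trimming feeds into folding (must start by minute 219); so trimming must finish by minute 219 and therefore start by minute 180.
Press setup has to be done before trimming (must start by minute 180). That means finishing by minute 180, i.e. starting by 180 − 15 = minute 165.
Ink mixing has several dependents: press setup (must start by minute 165); trimming (must start by minute 180). The earliest of those limits is minute 165, so ink mixing must start by 165 − 65 = minute 100.
So ink mixing can start as early as minute 75 and as late as minute 100, giving 100 − 75 = 25 minutes of slack.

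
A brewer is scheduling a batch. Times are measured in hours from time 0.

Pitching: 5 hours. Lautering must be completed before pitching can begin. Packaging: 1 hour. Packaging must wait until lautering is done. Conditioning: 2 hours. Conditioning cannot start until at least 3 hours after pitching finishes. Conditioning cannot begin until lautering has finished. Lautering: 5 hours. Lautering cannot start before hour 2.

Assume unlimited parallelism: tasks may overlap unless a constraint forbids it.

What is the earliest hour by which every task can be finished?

17

Lautering waits on its own release at hour 2, so it starts at hour 2 and finishes at 2 + 5 = hour 7.
Packaging cannot begin until lautering (finishes hour 7). It runs from hour 7 to 7 + 1 = hour 8.
Pitching waits on lautering (finishes hour 7), so it starts at hour 7 and finishes at 7 + 5 = hour 12.
For conditioning: pitching (finishes hour 12, plus 3-hour gap → hour 15); lautering (finishes hour 7). Taking the maximum gives a start of hour 15, and it finishes at 15 + 2 = hour 17.
All tasks are finished once the last one completes. Finish times: Lautering at 7, Pitching at 12, Conditioning at 17, Packaging at 8. The latest is hour 17.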